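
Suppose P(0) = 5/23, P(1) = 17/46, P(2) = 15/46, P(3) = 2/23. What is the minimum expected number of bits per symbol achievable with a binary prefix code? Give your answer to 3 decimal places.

1.935 bits/symbol

Repeatedly combine the two least-probable nodes; the expected code length is the sum of the merged weights.
merge 2/23 + 5/23 → 7/23
merge 7/23 + 15/46 → 29/46
merge 17/46 + 29/46 → 1
L = 7/23 + 29/46 + 1 = 89/46 ≈ 1.935 bits/symbol.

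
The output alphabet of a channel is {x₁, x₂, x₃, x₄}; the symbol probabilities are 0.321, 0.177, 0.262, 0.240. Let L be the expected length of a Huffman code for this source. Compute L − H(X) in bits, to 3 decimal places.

Entropy H = −Σ p log₂ p ≈ 1.9688 bits.
Huffman merges: 177/1000+6/25→417/1000; 131/500+321/1000→583/1000; 417/1000+583/1000→1. L = 2 ≈ 2.0000.
L − H = 2.0000 − 1.9688 = 0.031 bits.

0.031 bits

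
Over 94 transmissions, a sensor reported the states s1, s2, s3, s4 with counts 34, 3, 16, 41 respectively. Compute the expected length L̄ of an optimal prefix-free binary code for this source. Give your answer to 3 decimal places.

1.766 bits/symbol

Probabilities are the counts divided by 94.
Repeatedly combine the two least-probable nodes; the expected code length is the sum of the merged weights.
merge 3/94 + 8/47 → 19/94
merge 19/94 + 17/47 → 53/94
merge 41/94 + 53/94 → 1
L = 19/94 + 53/94 + 1 = 83/47 ≈ 1.766 bits/symbol.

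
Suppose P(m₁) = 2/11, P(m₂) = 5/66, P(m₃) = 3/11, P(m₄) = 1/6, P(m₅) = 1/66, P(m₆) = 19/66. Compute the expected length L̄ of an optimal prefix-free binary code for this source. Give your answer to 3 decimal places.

Repeatedly combine the two least-probable nodes; the expected code length is the sum of the merged weights.
merge 1/66 + 5/66 → 1/11
merge 1/11 + 1/6 → 17/66
merge 2/11 + 17/66 → 29/66
merge 3/11 + 19/66 → 37/66
merge 29/66 + 37/66 → 1
L = 1/11 + 17/66 + 29/66 + 37/66 + 1 = 155/66 ≈ 2.348 bits/symbol.

2.348 bits/symbol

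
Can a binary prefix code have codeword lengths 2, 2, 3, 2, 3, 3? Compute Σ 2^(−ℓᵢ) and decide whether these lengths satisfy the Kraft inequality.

1.125; no

With common denominator 2^3 = 8: Σ 2^(−ℓᵢ) = 2/8 + 2/8 + 1/8 + 2/8 + 1/8 + 1/8 = 9/8 = 1.125.
Kraft's inequality requires Σ ≤ 1; here Σ = 1.125 > 1, so no such prefix code exists.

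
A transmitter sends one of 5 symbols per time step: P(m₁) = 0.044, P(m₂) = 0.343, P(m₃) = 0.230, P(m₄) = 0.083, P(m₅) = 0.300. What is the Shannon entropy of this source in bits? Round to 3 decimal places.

H = −Σ pᵢ log₂ pᵢ.
−0.044·log₂(0.044) = 0.1983
−0.343·log₂(0.343) = 0.5295
−0.230·log₂(0.230) = 0.4877
−0.083·log₂(0.083) = 0.2980
−0.300·log₂(0.300) = 0.5211
Sum ≈ 2.0346 → 2.035 bits.

2.035 bits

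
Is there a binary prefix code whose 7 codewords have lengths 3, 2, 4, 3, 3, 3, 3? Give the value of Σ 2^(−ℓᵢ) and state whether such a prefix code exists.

With common denominator 2^4 = 16: Σ 2^(−ℓᵢ) = 2/16 + 4/16 + 1/16 + 2/16 + 2/16 + 2/16 + 2/16 = 15/16 = 0.9375.
Kraft's inequality requires Σ ≤ 1; here Σ = 0.9375 ≤ 1, so such a prefix code exists.

0.9375; yes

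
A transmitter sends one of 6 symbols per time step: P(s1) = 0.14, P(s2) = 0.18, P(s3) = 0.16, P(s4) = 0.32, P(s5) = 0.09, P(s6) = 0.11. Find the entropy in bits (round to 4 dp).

2.4544 bits

H = −Σ pᵢ log₂ pᵢ.
−0.14·log₂(0.14) = 0.3971
−0.18·log₂(0.18) = 0.4453
−0.16·log₂(0.16) = 0.4230
−0.32·log₂(0.32) = 0.5260
−0.09·log₂(0.09) = 0.3127
−0.11·log₂(0.11) = 0.3503
Sum ≈ 2.4544 → 2.4544 bits.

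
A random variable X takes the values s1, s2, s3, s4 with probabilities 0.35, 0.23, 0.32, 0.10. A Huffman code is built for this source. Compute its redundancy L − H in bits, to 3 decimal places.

Entropy H = −Σ p log₂ p ≈ 1.8760 bits.
Huffman merges: 1/10+23/100→33/100; 8/25+33/100→13/20; 7/20+13/20→1. L = 99/50 ≈ 1.9800.
L − H = 1.9800 − 1.8760 = 0.104 bits.

0.104 bits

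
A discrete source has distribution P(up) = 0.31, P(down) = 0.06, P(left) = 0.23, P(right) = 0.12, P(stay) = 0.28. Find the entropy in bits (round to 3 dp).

2.136 bits

H = −Σ pᵢ log₂ pᵢ.
−0.31·log₂(0.31) = 0.5238
−0.06·log₂(0.06) = 0.2435
−0.23·log₂(0.23) = 0.4877
−0.12·log₂(0.12) = 0.3671
−0.28·log₂(0.28) = 0.5142
Sum ≈ 2.1363 → 2.136 bits.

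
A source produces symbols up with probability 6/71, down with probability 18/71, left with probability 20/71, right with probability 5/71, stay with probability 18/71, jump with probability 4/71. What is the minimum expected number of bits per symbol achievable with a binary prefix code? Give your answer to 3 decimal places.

Repeatedly combine the two least-probable nodes; the expected code length is the sum of the merged weights.
merge 4/71 + 5/71 → 9/71
merge 6/71 + 9/71 → 15/71
merge 15/71 + 18/71 → 33/71
merge 18/71 + 20/71 → 38/71
merge 33/71 + 38/71 → 1
L = 9/71 + 15/71 + 33/71 + 38/71 + 1 = 166/71 ≈ 2.338 bits/symbol.

2.338 bits/symbol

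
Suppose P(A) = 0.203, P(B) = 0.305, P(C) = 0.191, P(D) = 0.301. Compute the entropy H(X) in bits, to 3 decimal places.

H = −Σ pᵢ log₂ pᵢ.
−0.203·log₂(0.203) = 0.4670
−0.305·log₂(0.305) = 0.5225
−0.191·log₂(0.191) = 0.4562
−0.301·log₂(0.301) = 0.5214
Sum ≈ 1.9670 → 1.967 bits.

1.967 bits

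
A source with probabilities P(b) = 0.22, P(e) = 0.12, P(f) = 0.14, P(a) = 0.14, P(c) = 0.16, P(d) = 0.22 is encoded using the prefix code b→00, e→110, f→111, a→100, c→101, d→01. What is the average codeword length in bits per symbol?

2.56 bits/symbol

L̄ = Σ pᵢ·ℓᵢ = 0.22·2 + 0.12·3 + 0.14·3 + 0.14·3 + 0.16·3 + 0.22·2 = 2.56 bits/symbol.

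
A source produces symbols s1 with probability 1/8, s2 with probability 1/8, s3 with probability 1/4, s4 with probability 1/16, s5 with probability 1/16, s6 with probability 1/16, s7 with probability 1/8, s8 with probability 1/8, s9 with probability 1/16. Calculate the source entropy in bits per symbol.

Each probability is a power of 1/2, so log₂(1/p) is an integer.
H = Σ p·log₂(1/p) = 1/8·3 + 1/8·3 + 1/4·2 + 1/16·4 + 1/16·4 + 1/16·4 + 1/8·3 + 1/8·3 + 1/16·4 = 3 bits.

3 bits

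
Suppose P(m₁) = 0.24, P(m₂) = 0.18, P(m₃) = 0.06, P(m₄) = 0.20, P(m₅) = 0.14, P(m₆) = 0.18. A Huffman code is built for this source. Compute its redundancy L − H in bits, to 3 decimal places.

Entropy H = −Σ p log₂ p ≈ 2.4898 bits.
Huffman merges: 3/50+7/50→1/5; 9/50+9/50→9/25; 1/5+1/5→2/5; 6/25+9/25→3/5; 2/5+3/5→1. L = 64/25 ≈ 2.5600.
L − H = 2.5600 − 2.4898 = 0.070 bits.

0.070 bits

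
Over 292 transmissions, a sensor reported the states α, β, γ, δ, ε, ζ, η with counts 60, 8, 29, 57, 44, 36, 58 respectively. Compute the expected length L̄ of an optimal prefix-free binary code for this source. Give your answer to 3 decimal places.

Probabilities are the counts divided by 292.
Repeatedly combine the two least-probable nodes; the expected code length is the sum of the merged weights.
merge 2/73 + 29/292 → 37/292
merge 9/73 + 37/292 → 1/4
merge 11/73 + 57/292 → 101/292
merge 29/146 + 15/73 → 59/146
merge 1/4 + 101/292 → 87/146
merge 59/146 + 87/146 → 1
L = 37/292 + 1/4 + 101/292 + 59/146 + 87/146 + 1 = 795/292 ≈ 2.723 bits/symbol.

2.723 bits/symbol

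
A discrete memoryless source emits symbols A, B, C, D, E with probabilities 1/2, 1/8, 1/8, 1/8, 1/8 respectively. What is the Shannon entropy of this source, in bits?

2 bits

Each probability is a power of 1/2, so log₂(1/p) is an integer.
H = Σ p·log₂(1/p) = 1/2·1 + 1/8·3 + 1/8·3 + 1/8·3 + 1/8·3 = 2 bits.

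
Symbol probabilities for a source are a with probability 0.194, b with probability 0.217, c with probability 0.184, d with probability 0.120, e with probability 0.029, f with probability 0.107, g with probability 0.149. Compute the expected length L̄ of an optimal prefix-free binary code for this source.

2.725 bits/symbol

Repeatedly combine the two least-probable nodes; the expected code length is the sum of the merged weights.
merge 29/1000 + 107/1000 → 17/125
merge 3/25 + 17/125 → 32/125
merge 149/1000 + 23/125 → 333/1000
merge 97/500 + 217/1000 → 411/1000
merge 32/125 + 333/1000 → 589/1000
merge 411/1000 + 589/1000 → 1
L = 17/125 + 32/125 + 333/1000 + 411/1000 + 589/1000 + 1 = 109/40 = 2.725 bits/symbol.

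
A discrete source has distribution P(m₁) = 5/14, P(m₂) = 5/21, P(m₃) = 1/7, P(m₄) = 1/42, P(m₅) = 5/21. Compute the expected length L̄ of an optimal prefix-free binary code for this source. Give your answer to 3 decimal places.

2.167 bits/symbol

Repeatedly combine the two least-probable nodes; the expected code length is the sum of the merged weights.
merge 1/42 + 1/7 → 1/6
merge 1/6 + 5/21 → 17/42
merge 5/21 + 5/14 → 25/42
merge 17/42 + 25/42 → 1
L = 1/6 + 17/42 + 25/42 + 1 = 13/6 ≈ 2.167 bits/symbol.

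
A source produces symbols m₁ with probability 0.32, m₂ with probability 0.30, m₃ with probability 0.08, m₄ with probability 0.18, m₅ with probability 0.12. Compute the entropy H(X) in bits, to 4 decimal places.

2.1510 bits

H = −Σ pᵢ log₂ pᵢ.
−0.32·log₂(0.32) = 0.5260
−0.30·log₂(0.30) = 0.5211
−0.08·log₂(0.08) = 0.2915
−0.18·log₂(0.18) = 0.4453
−0.12·log₂(0.12) = 0.3671
Sum ≈ 2.1510 → 2.1510 bits.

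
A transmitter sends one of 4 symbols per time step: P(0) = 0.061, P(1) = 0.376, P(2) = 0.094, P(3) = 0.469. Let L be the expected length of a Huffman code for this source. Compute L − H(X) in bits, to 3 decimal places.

0.076 bits

Entropy H = −Σ p log₂ p ≈ 1.6097 bits.
Huffman merges: 61/1000+47/500→31/200; 31/200+47/125→531/1000; 469/1000+531/1000→1. L = 843/500 ≈ 1.6860.
L − H = 1.6860 − 1.6097 = 0.076 bits.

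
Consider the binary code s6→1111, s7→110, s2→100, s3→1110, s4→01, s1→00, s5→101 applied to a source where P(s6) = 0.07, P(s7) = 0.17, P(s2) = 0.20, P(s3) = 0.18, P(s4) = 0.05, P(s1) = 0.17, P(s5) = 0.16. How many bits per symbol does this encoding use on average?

3.03 bits/symbol

L̄ = Σ pᵢ·ℓᵢ = 0.07·4 + 0.17·3 + 0.20·3 + 0.18·4 + 0.05·2 + 0.17·2 + 0.16·3 = 3.03 bits/symbol.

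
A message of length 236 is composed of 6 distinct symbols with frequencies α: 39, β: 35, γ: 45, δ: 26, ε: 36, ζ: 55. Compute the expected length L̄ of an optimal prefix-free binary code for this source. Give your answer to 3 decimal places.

Probabilities are the counts divided by 236.
Repeatedly combine the two least-probable nodes; the expected code length is the sum of the merged weights.
merge 13/118 + 35/236 → 61/236
merge 9/59 + 39/236 → 75/236
merge 45/236 + 55/236 → 25/59
merge 61/236 + 75/236 → 34/59
merge 25/59 + 34/59 → 1
L = 61/236 + 75/236 + 25/59 + 34/59 + 1 = 152/59 ≈ 2.576 bits/symbol.

2.576 bits/symbol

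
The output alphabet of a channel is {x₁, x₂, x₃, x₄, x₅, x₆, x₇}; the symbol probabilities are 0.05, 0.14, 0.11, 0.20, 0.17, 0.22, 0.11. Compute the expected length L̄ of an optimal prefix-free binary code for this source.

2.74 bits/symbol

Repeatedly combine the two least-probable nodes; the expected code length is the sum of the merged weights.
merge 1/20 + 11/100 → 4/25
merge 11/100 + 7/50 → 1/4
merge 4/25 + 17/100 → 33/100
merge 1/5 + 11/50 → 21/50
merge 1/4 + 33/100 → 29/50
merge 21/50 + 29/50 → 1
L = 4/25 + 1/4 + 33/100 + 21/50 + 29/50 + 1 = 137/50 = 2.74 bits/symbol.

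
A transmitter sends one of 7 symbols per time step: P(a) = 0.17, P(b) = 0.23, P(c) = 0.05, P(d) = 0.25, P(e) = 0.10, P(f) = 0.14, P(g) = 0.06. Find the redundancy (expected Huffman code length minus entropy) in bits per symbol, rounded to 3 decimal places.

Entropy H = −Σ p log₂ p ≈ 2.6112 bits.
Huffman merges: 1/20+3/50→11/100; 1/10+11/100→21/100; 7/50+17/100→31/100; 21/100+23/100→11/25; 1/4+31/100→14/25; 11/25+14/25→1. L = 263/100 ≈ 2.6300.
L − H = 2.6300 − 2.6112 = 0.019 bits.

0.019 bits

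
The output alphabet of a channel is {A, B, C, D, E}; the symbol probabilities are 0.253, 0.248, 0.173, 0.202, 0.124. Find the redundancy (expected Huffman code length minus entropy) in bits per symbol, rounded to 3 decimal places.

0.019 bits

Entropy H = −Σ p log₂ p ≈ 2.2780 bits.
Huffman merges: 31/250+173/1000→297/1000; 101/500+31/125→9/20; 253/1000+297/1000→11/20; 9/20+11/20→1. L = 2297/1000 ≈ 2.2970.
L − H = 2.2970 − 2.2780 = 0.019 bits.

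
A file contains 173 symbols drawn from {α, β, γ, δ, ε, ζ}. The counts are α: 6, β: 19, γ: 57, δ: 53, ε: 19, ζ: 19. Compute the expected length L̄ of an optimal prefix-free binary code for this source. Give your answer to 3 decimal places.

2.364 bits/symbol

Probabilities are the counts divided by 173.
Repeatedly combine the two least-probable nodes; the expected code length is the sum of the merged weights.
merge 6/173 + 19/173 → 25/173
merge 19/173 + 19/173 → 38/173
merge 25/173 + 38/173 → 63/173
merge 53/173 + 57/173 → 110/173
merge 63/173 + 110/173 → 1
L = 25/173 + 38/173 + 63/173 + 110/173 + 1 = 409/173 ≈ 2.364 bits/symbol.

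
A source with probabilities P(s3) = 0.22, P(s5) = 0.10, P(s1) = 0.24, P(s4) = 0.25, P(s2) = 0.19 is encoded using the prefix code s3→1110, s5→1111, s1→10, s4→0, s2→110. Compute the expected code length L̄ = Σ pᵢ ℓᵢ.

2.58 bits/symbol

L̄ = Σ pᵢ·ℓᵢ = 0.22·4 + 0.10·4 + 0.24·2 + 0.25·1 + 0.19·3 = 2.58 bits/symbol.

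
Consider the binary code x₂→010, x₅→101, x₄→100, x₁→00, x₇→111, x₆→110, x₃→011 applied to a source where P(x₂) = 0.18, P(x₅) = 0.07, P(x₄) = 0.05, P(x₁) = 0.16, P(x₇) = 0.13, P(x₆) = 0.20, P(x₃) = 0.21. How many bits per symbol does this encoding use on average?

2.84 bits/symbol

L̄ = Σ pᵢ·ℓᵢ = 0.18·3 + 0.07·3 + 0.05·3 + 0.16·2 + 0.13·3 + 0.20·3 + 0.21·3 = 2.84 bits/symbol.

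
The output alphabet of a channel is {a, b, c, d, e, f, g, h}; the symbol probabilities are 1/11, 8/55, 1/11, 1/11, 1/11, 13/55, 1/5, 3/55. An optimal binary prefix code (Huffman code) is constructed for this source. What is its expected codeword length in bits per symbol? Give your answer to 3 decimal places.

2.891 bits/symbol

Repeatedly combine the two least-probable nodes; the expected code length is the sum of the merged weights.
merge 3/55 + 1/11 → 8/55
merge 1/11 + 1/11 → 2/11
merge 1/11 + 8/55 → 13/55
merge 8/55 + 2/11 → 18/55
merge 1/5 + 13/55 → 24/55
merge 13/55 + 18/55 → 31/55
merge 24/55 + 31/55 → 1
L = 8/55 + 2/11 + 13/55 + 18/55 + 24/55 + 31/55 + 1 = 159/55 ≈ 2.891 bits/symbol.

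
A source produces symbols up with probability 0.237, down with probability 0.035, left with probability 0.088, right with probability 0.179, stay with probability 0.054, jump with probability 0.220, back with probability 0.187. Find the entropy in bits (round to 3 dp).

2.575 bits

H = −Σ pᵢ log₂ pᵢ.
−0.237·log₂(0.237) = 0.4923
−0.035·log₂(0.035) = 0.1693
−0.088·log₂(0.088) = 0.3086
−0.179·log₂(0.179) = 0.4443
−0.054·log₂(0.054) = 0.2274
−0.220·log₂(0.220) = 0.4806
−0.187·log₂(0.187) = 0.4523
Sum ≈ 2.5747 → 2.575 bits.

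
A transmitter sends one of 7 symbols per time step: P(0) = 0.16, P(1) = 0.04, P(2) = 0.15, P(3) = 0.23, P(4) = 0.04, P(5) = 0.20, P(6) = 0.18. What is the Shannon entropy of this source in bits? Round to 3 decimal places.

2.602 bits

H = −Σ pᵢ log₂ pᵢ.
−0.16·log₂(0.16) = 0.4230
−0.04·log₂(0.04) = 0.1858
−0.15·log₂(0.15) = 0.4105
−0.23·log₂(0.23) = 0.4877
−0.04·log₂(0.04) = 0.1858
−0.20·log₂(0.20) = 0.4644
−0.18·log₂(0.18) = 0.4453
Sum ≈ 2.6024 → 2.602 bits.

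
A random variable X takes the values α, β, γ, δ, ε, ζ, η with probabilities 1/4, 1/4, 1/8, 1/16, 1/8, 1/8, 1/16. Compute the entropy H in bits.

2.625 bits

Each probability is a power of 1/2, so log₂(1/p) is an integer.
H = Σ p·log₂(1/p) = 1/4·2 + 1/4·2 + 1/8·3 + 1/16·4 + 1/8·3 + 1/8·3 + 1/16·4 = 2.625 bits.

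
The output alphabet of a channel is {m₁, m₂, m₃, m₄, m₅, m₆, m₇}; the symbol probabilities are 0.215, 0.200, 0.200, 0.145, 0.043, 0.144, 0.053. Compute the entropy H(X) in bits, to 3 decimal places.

2.632 bits

H = −Σ pᵢ log₂ pᵢ.
−0.215·log₂(0.215) = 0.4768
−0.200·log₂(0.200) = 0.4644
−0.200·log₂(0.200) = 0.4644
−0.145·log₂(0.145) = 0.4040
−0.043·log₂(0.043) = 0.1952
−0.144·log₂(0.144) = 0.4026
−0.053·log₂(0.053) = 0.2246
Sum ≈ 2.6319 → 2.632 bits.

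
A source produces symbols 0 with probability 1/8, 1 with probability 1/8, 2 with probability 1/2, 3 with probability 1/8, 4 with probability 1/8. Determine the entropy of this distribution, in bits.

Each probability is a power of 1/2, so log₂(1/p) is an integer.
H = Σ p·log₂(1/p) = 1/8·3 + 1/8·3 + 1/2·1 + 1/8·3 + 1/8·3 = 2 bits.

2 bits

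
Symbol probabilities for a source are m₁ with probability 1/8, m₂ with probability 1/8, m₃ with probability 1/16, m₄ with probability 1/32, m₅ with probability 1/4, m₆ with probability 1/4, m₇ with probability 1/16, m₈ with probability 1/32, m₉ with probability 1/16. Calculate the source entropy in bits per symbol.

Each probability is a power of 1/2, so log₂(1/p) is an integer.
H = Σ p·log₂(1/p) = 1/8·3 + 1/8·3 + 1/16·4 + 1/32·5 + 1/4·2 + 1/4·2 + 1/16·4 + 1/32·5 + 1/16·4 = 2.8125 bits.

2.8125 bits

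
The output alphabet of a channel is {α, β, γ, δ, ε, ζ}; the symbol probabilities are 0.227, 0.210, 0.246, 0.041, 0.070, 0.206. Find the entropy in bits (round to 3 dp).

2.383 bits

H = −Σ pᵢ log₂ pᵢ.
−0.227·log₂(0.227) = 0.4856
−0.210·log₂(0.210) = 0.4728
−0.246·log₂(0.246) = 0.4977
−0.041·log₂(0.041) = 0.1889
−0.070·log₂(0.070) = 0.2686
−0.206·log₂(0.206) = 0.4695
Sum ≈ 2.3832 → 2.383 bits.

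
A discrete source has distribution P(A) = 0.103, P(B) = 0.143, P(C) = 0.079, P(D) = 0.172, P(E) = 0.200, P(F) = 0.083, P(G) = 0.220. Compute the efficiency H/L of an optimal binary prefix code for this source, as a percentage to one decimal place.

98.8%

Entropy H = −Σ p log₂ p ≈ 2.7081 bits.
Huffman merges: 79/1000+83/1000→81/500; 103/1000+143/1000→123/500; 81/500+43/250→167/500; 1/5+11/50→21/50; 123/500+167/500→29/50; 21/50+29/50→1. L = 1371/500 ≈ 2.7420.
Efficiency = H/L = 2.7081/2.7420 = 98.8%.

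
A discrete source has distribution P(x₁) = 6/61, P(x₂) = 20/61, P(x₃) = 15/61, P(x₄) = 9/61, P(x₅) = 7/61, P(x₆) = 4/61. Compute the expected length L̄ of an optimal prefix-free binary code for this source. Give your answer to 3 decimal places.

Repeatedly combine the two least-probable nodes; the expected code length is the sum of the merged weights.
merge 4/61 + 6/61 → 10/61
merge 7/61 + 9/61 → 16/61
merge 10/61 + 15/61 → 25/61
merge 16/61 + 20/61 → 36/61
merge 25/61 + 36/61 → 1
L = 10/61 + 16/61 + 25/61 + 36/61 + 1 = 148/61 ≈ 2.426 bits/symbol.

2.426 bits/symbol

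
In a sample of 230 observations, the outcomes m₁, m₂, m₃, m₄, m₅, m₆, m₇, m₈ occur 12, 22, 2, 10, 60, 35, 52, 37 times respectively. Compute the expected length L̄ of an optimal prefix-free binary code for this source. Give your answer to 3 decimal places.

Probabilities are the counts divided by 230.
Repeatedly combine the two least-probable nodes; the expected code length is the sum of the merged weights.
merge 1/115 + 1/23 → 6/115
merge 6/115 + 6/115 → 12/115
merge 11/115 + 12/115 → 1/5
merge 7/46 + 37/230 → 36/115
merge 1/5 + 26/115 → 49/115
merge 6/23 + 36/115 → 66/115
merge 49/115 + 66/115 → 1
L = 6/115 + 12/115 + 1/5 + 36/115 + 49/115 + 66/115 + 1 = 307/115 ≈ 2.670 bits/symbol.

2.670 bits/symbol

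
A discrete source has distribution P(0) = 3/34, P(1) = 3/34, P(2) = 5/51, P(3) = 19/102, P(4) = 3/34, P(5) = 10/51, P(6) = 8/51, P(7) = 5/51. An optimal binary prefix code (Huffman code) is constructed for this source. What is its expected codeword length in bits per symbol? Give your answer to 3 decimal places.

2.980 bits/symbol

Repeatedly combine the two least-probable nodes; the expected code length is the sum of the merged weights.
merge 3/34 + 3/34 → 3/17
merge 3/34 + 5/51 → 19/102
merge 5/51 + 8/51 → 13/51
merge 3/17 + 19/102 → 37/102
merge 19/102 + 10/51 → 13/34
merge 13/51 + 37/102 → 21/34
merge 13/34 + 21/34 → 1
L = 3/17 + 19/102 + 13/51 + 37/102 + 13/34 + 21/34 + 1 = 152/51 ≈ 2.980 bits/symbol.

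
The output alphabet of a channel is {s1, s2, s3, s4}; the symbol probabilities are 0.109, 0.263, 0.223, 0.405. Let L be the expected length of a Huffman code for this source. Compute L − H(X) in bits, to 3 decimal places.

0.061 bits

Entropy H = −Σ p log₂ p ≈ 1.8662 bits.
Huffman merges: 109/1000+223/1000→83/250; 263/1000+83/250→119/200; 81/200+119/200→1. L = 1927/1000 ≈ 1.9270.
L − H = 1.9270 − 1.8662 = 0.061 bits.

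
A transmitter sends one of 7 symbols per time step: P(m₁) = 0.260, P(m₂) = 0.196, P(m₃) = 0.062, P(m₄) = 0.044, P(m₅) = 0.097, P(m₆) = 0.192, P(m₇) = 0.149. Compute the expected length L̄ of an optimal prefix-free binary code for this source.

Repeatedly combine the two least-probable nodes; the expected code length is the sum of the merged weights.
merge 11/250 + 31/500 → 53/500
merge 97/1000 + 53/500 → 203/1000
merge 149/1000 + 24/125 → 341/1000
merge 49/250 + 203/1000 → 399/1000
merge 13/50 + 341/1000 → 601/1000
merge 399/1000 + 601/1000 → 1
L = 53/500 + 203/1000 + 341/1000 + 399/1000 + 601/1000 + 1 = 53/20 = 2.65 bits/symbol.

2.65 bits/symbol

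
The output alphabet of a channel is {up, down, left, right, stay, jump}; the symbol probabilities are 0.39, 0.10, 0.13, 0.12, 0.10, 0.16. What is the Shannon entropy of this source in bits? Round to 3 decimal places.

H = −Σ pᵢ log₂ pᵢ.
−0.39·log₂(0.39) = 0.5298
−0.10·log₂(0.10) = 0.3322
−0.13·log₂(0.13) = 0.3826
−0.12·log₂(0.12) = 0.3671
−0.10·log₂(0.10) = 0.3322
−0.16·log₂(0.16) = 0.4230
Sum ≈ 2.3669 → 2.367 bits.

2.367 bits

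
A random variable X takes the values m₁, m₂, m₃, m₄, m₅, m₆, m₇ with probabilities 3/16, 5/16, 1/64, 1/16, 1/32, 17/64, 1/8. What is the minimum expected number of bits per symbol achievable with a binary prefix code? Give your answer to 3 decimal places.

2.391 bits/symbol

Repeatedly combine the two least-probable nodes; the expected code length is the sum of the merged weights.
merge 1/64 + 1/32 → 3/64
merge 3/64 + 1/16 → 7/64
merge 7/64 + 1/8 → 15/64
merge 3/16 + 15/64 → 27/64
merge 17/64 + 5/16 → 37/64
merge 27/64 + 37/64 → 1
L = 3/64 + 7/64 + 15/64 + 27/64 + 37/64 + 1 = 153/64 ≈ 2.391 bits/symbol.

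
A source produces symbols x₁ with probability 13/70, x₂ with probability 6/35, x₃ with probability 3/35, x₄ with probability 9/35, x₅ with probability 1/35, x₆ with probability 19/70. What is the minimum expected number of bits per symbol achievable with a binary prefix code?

2.4 bits/symbol

Repeatedly combine the two least-probable nodes; the expected code length is the sum of the merged weights.
merge 1/35 + 3/35 → 4/35
merge 4/35 + 6/35 → 2/7
merge 13/70 + 9/35 → 31/70
merge 19/70 + 2/7 → 39/70
merge 31/70 + 39/70 → 1
L = 4/35 + 2/7 + 31/70 + 39/70 + 1 = 12/5 = 2.4 bits/symbol.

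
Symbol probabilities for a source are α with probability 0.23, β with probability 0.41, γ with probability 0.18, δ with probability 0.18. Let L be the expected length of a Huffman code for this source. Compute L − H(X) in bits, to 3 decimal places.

0.044 bits

Entropy H = −Σ p log₂ p ≈ 1.9057 bits.
Huffman merges: 9/50+9/50→9/25; 23/100+9/25→59/100; 41/100+59/100→1. L = 39/20 ≈ 1.9500.
L − H = 1.9500 − 1.9057 = 0.044 bits.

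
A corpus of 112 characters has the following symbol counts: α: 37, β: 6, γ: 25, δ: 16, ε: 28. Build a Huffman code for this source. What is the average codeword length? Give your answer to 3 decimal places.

2.196 bits/symbol

Probabilities are the counts divided by 112.
Repeatedly combine the two least-probable nodes; the expected code length is the sum of the merged weights.
merge 3/56 + 1/7 → 11/56
merge 11/56 + 25/112 → 47/112
merge 1/4 + 37/112 → 65/112
merge 47/112 + 65/112 → 1
L = 11/56 + 47/112 + 65/112 + 1 = 123/56 ≈ 2.196 bits/symbol.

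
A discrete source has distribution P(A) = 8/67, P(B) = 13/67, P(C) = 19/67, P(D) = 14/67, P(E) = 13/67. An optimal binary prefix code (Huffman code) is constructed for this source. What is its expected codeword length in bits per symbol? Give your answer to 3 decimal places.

Repeatedly combine the two least-probable nodes; the expected code length is the sum of the merged weights.
merge 8/67 + 13/67 → 21/67
merge 13/67 + 14/67 → 27/67
merge 19/67 + 21/67 → 40/67
merge 27/67 + 40/67 → 1
L = 21/67 + 27/67 + 40/67 + 1 = 155/67 ≈ 2.313 bits/symbol.

2.313 bits/symbol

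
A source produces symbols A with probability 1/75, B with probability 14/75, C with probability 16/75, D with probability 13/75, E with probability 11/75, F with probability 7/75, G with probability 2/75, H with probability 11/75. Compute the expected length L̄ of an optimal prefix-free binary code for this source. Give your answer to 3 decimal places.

Repeatedly combine the two least-probable nodes; the expected code length is the sum of the merged weights.
merge 1/75 + 2/75 → 1/25
merge 1/25 + 7/75 → 2/15
merge 2/15 + 11/75 → 7/25
merge 11/75 + 13/75 → 8/25
merge 14/75 + 16/75 → 2/5
merge 7/25 + 8/25 → 3/5
merge 2/5 + 3/5 → 1
L = 1/25 + 2/15 + 7/25 + 8/25 + 2/5 + 3/5 + 1 = 208/75 ≈ 2.773 bits/symbol.

2.773 bits/symbol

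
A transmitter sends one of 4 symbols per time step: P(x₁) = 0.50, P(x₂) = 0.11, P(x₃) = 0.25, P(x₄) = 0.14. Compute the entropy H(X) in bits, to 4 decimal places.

1.7474 bits

H = −Σ pᵢ log₂ pᵢ.
−0.50·log₂(0.50) = 0.5000
−0.11·log₂(0.11) = 0.3503
−0.25·log₂(0.25) = 0.5000
−0.14·log₂(0.14) = 0.3971
Sum ≈ 1.7474 → 1.7474 bits.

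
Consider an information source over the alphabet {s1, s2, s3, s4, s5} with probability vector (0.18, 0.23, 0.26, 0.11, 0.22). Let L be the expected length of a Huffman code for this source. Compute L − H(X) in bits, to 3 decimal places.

0.021 bits

Entropy H = −Σ p log₂ p ≈ 2.2691 bits.
Huffman merges: 11/100+9/50→29/100; 11/50+23/100→9/20; 13/50+29/100→11/20; 9/20+11/20→1. L = 229/100 ≈ 2.2900.
L − H = 2.2900 − 2.2691 = 0.021 bits.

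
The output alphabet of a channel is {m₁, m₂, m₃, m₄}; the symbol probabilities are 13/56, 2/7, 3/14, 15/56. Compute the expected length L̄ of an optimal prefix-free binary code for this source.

2 bits/symbol

Repeatedly combine the two least-probable nodes; the expected code length is the sum of the merged weights.
merge 3/14 + 13/56 → 25/56
merge 15/56 + 2/7 → 31/56
merge 25/56 + 31/56 → 1
L = 25/56 + 31/56 + 1 = 2 bits/symbol.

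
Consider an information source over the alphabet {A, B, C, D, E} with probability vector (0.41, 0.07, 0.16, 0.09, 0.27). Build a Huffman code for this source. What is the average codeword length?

2.07 bits/symbol

Repeatedly combine the two least-probable nodes; the expected code length is the sum of the merged weights.
merge 7/100 + 9/100 → 4/25
merge 4/25 + 4/25 → 8/25
merge 27/100 + 8/25 → 59/100
merge 41/100 + 59/100 → 1
L = 4/25 + 8/25 + 59/100 + 1 = 207/100 = 2.07 bits/symbol.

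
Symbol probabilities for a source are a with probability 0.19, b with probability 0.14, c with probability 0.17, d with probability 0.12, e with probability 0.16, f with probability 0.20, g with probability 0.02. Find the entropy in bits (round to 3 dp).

H = −Σ pᵢ log₂ pᵢ.
−0.19·log₂(0.19) = 0.4552
−0.14·log₂(0.14) = 0.3971
−0.17·log₂(0.17) = 0.4346
−0.12·log₂(0.12) = 0.3671
−0.16·log₂(0.16) = 0.4230
−0.20·log₂(0.20) = 0.4644
−0.02·log₂(0.02) = 0.1129
Sum ≈ 2.6543 → 2.654 bits.

2.654 bits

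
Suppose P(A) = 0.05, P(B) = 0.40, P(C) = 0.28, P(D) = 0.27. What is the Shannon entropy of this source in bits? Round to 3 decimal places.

1.769 bits

H = −Σ pᵢ log₂ pᵢ.
−0.05·log₂(0.05) = 0.2161
−0.40·log₂(0.40) = 0.5288
−0.28·log₂(0.28) = 0.5142
−0.27·log₂(0.27) = 0.5100
Sum ≈ 1.7691 → 1.769 bits.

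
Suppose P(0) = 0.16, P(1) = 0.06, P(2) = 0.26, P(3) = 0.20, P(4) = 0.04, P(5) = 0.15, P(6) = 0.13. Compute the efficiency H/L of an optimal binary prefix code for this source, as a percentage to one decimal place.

Entropy H = −Σ p log₂ p ≈ 2.6152 bits.
Huffman merges: 1/25+3/50→1/10; 1/10+13/100→23/100; 3/20+4/25→31/100; 1/5+23/100→43/100; 13/50+31/100→57/100; 43/100+57/100→1. L = 66/25 ≈ 2.6400.
Efficiency = H/L = 2.6152/2.6400 = 99.1%.

99.1%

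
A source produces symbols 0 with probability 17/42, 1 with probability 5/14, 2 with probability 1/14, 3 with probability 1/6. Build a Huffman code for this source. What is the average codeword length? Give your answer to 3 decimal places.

1.833 bits/symbol

Repeatedly combine the two least-probable nodes; the expected code length is the sum of the merged weights.
merge 1/14 + 1/6 → 5/21
merge 5/21 + 5/14 → 25/42
merge 17/42 + 25/42 → 1
L = 5/21 + 25/42 + 1 = 11/6 ≈ 1.833 bits/symbol.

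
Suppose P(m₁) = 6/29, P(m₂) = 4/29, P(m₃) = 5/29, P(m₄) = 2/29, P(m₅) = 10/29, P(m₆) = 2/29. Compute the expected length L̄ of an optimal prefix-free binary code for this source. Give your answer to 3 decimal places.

Repeatedly combine the two least-probable nodes; the expected code length is the sum of the merged weights.
merge 2/29 + 2/29 → 4/29
merge 4/29 + 4/29 → 8/29
merge 5/29 + 6/29 → 11/29
merge 8/29 + 10/29 → 18/29
merge 11/29 + 18/29 → 1
L = 4/29 + 8/29 + 11/29 + 18/29 + 1 = 70/29 ≈ 2.414 bits/symbol.

2.414 bits/symbol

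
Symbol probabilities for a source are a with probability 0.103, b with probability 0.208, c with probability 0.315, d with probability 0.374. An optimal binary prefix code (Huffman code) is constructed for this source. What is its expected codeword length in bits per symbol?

1.937 bits/symbol

Repeatedly combine the two least-probable nodes; the expected code length is the sum of the merged weights.
merge 103/1000 + 26/125 → 311/1000
merge 311/1000 + 63/200 → 313/500
merge 187/500 + 313/500 → 1
L = 311/1000 + 313/500 + 1 = 1937/1000 = 1.937 bits/symbol.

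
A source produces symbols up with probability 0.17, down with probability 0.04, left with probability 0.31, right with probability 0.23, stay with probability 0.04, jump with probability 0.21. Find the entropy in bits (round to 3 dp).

H = −Σ pᵢ log₂ pᵢ.
−0.17·log₂(0.17) = 0.4346
−0.04·log₂(0.04) = 0.1858
−0.31·log₂(0.31) = 0.5238
−0.23·log₂(0.23) = 0.4877
−0.04·log₂(0.04) = 0.1858
−0.21·log₂(0.21) = 0.4728
Sum ≈ 2.2904 → 2.290 bits.

2.290 bits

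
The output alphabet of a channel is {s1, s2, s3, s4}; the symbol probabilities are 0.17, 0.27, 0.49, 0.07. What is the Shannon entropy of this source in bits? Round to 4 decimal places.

1.7174 bits

H = −Σ pᵢ log₂ pᵢ.
−0.17·log₂(0.17) = 0.4346
−0.27·log₂(0.27) = 0.5100
−0.49·log₂(0.49) = 0.5043
−0.07·log₂(0.07) = 0.2686
Sum ≈ 1.7174 → 1.7174 bits.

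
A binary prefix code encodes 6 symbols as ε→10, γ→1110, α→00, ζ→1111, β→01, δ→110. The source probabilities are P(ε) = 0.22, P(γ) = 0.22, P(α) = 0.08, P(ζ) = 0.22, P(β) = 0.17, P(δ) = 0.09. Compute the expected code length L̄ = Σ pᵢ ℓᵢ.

2.97 bits/symbol

L̄ = Σ pᵢ·ℓᵢ = 0.22·2 + 0.22·4 + 0.08·2 + 0.22·4 + 0.17·2 + 0.09·3 = 2.97 bits/symbol.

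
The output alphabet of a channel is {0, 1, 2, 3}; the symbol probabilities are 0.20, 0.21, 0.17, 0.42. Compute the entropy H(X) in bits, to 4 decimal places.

1.8974 bits

H = −Σ pᵢ log₂ pᵢ.
−0.20·log₂(0.20) = 0.4644
−0.21·log₂(0.21) = 0.4728
−0.17·log₂(0.17) = 0.4346
−0.42·log₂(0.42) = 0.5256
Sum ≈ 1.8974 → 1.8974 bits.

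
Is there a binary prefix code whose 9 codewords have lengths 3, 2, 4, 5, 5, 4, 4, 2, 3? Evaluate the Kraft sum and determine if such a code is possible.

1; yes

With common denominator 2^5 = 32: Σ 2^(−ℓᵢ) = 4/32 + 8/32 + 2/32 + 1/32 + 1/32 + 2/32 + 2/32 + 8/32 + 4/32 = 32/32 = 1.
Kraft's inequality requires Σ ≤ 1; here Σ = 1 ≤ 1, so such a prefix code exists.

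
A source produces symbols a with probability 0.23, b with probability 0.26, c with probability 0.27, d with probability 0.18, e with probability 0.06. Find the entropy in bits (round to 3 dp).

H = −Σ pᵢ log₂ pᵢ.
−0.23·log₂(0.23) = 0.4877
−0.26·log₂(0.26) = 0.5053
−0.27·log₂(0.27) = 0.5100
−0.18·log₂(0.18) = 0.4453
−0.06·log₂(0.06) = 0.2435
Sum ≈ 2.1918 → 2.192 bits.

2.192 bits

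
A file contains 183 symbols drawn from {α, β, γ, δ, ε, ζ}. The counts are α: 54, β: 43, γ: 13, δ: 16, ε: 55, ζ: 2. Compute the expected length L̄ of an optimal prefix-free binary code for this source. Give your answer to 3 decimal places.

Probabilities are the counts divided by 183.
Repeatedly combine the two least-probable nodes; the expected code length is the sum of the merged weights.
merge 2/183 + 13/183 → 5/61
merge 5/61 + 16/183 → 31/183
merge 31/183 + 43/183 → 74/183
merge 18/61 + 55/183 → 109/183
merge 74/183 + 109/183 → 1
L = 5/61 + 31/183 + 74/183 + 109/183 + 1 = 412/183 ≈ 2.251 bits/symbol.

2.251 bits/symbol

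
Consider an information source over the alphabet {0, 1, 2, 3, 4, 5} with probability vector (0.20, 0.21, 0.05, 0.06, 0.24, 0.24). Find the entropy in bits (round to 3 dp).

H = −Σ pᵢ log₂ pᵢ.
−0.20·log₂(0.20) = 0.4644
−0.21·log₂(0.21) = 0.4728
−0.05·log₂(0.05) = 0.2161
−0.06·log₂(0.06) = 0.2435
−0.24·log₂(0.24) = 0.4941
−0.24·log₂(0.24) = 0.4941
Sum ≈ 2.3851 → 2.385 bits.

2.385 bits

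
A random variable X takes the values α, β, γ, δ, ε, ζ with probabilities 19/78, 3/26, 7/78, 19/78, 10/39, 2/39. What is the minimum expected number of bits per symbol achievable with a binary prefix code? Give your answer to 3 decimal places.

Repeatedly combine the two least-probable nodes; the expected code length is the sum of the merged weights.
merge 2/39 + 7/78 → 11/78
merge 3/26 + 11/78 → 10/39
merge 19/78 + 19/78 → 19/39
merge 10/39 + 10/39 → 20/39
merge 19/39 + 20/39 → 1
L = 11/78 + 10/39 + 19/39 + 20/39 + 1 = 187/78 ≈ 2.397 bits/symbol.

2.397 bits/symbol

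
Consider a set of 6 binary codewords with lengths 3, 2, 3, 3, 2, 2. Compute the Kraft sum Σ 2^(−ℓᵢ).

With common denominator 2^3 = 8: Σ 2^(−ℓᵢ) = 1/8 + 2/8 + 1/8 + 1/8 + 2/8 + 2/8 = 9/8 = 1.125.

1.125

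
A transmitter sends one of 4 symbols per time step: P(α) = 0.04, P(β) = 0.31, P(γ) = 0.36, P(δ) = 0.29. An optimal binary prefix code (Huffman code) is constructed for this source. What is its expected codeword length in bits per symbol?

1.97 bits/symbol

Repeatedly combine the two least-probable nodes; the expected code length is the sum of the merged weights.
merge 1/25 + 29/100 → 33/100
merge 31/100 + 33/100 → 16/25
merge 9/25 + 16/25 → 1
L = 33/100 + 16/25 + 1 = 197/100 = 1.97 bits/symbol.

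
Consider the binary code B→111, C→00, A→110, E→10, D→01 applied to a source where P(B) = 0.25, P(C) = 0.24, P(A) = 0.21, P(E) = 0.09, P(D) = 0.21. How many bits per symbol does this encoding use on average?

2.46 bits/symbol

L̄ = Σ pᵢ·ℓᵢ = 0.25·3 + 0.24·2 + 0.21·3 + 0.09·2 + 0.21·2 = 2.46 bits/symbol.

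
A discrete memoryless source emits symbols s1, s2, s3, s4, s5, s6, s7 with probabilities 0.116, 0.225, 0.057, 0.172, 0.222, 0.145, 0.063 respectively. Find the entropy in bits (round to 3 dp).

2.654 bits

H = −Σ pᵢ log₂ pᵢ.
−0.116·log₂(0.116) = 0.3605
−0.225·log₂(0.225) = 0.4842
−0.057·log₂(0.057) = 0.2356
−0.172·log₂(0.172) = 0.4368
−0.222·log₂(0.222) = 0.4820
−0.145·log₂(0.145) = 0.4040
−0.063·log₂(0.063) = 0.2513
Sum ≈ 2.6543 → 2.654 bits.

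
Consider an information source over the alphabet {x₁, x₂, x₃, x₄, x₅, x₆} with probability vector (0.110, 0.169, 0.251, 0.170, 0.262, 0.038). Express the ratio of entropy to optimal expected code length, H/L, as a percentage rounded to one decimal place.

97.5%

Entropy H = −Σ p log₂ p ≈ 2.4045 bits.
Huffman merges: 19/500+11/100→37/250; 37/250+169/1000→317/1000; 17/100+251/1000→421/1000; 131/500+317/1000→579/1000; 421/1000+579/1000→1. L = 493/200 ≈ 2.4650.
Efficiency = H/L = 2.4045/2.4650 = 97.5%.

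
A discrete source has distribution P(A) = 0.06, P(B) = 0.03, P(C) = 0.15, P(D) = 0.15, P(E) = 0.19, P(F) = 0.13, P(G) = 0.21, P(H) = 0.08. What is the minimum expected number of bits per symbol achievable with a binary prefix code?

Repeatedly combine the two least-probable nodes; the expected code length is the sum of the merged weights.
merge 3/100 + 3/50 → 9/100
merge 2/25 + 9/100 → 17/100
merge 13/100 + 3/20 → 7/25
merge 3/20 + 17/100 → 8/25
merge 19/100 + 21/100 → 2/5
merge 7/25 + 8/25 → 3/5
merge 2/5 + 3/5 → 1
L = 9/100 + 17/100 + 7/25 + 8/25 + 2/5 + 3/5 + 1 = 143/50 = 2.86 bits/symbol.

2.86 bits/symbol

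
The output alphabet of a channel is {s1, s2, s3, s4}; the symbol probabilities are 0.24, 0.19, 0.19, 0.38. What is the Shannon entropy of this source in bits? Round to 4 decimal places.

1.9350 bits

H = −Σ pᵢ log₂ pᵢ.
−0.24·log₂(0.24) = 0.4941
−0.19·log₂(0.19) = 0.4552
−0.19·log₂(0.19) = 0.4552
−0.38·log₂(0.38) = 0.5305
Sum ≈ 1.9350 → 1.9350 bits.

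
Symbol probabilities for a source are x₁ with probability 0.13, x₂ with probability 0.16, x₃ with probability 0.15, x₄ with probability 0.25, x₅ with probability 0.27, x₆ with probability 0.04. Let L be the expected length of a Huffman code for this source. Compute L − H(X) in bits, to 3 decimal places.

Entropy H = −Σ p log₂ p ≈ 2.4120 bits.
Huffman merges: 1/25+13/100→17/100; 3/20+4/25→31/100; 17/100+1/4→21/50; 27/100+31/100→29/50; 21/50+29/50→1. L = 62/25 ≈ 2.4800.
L − H = 2.4800 − 2.4120 = 0.068 bits.

0.068 bits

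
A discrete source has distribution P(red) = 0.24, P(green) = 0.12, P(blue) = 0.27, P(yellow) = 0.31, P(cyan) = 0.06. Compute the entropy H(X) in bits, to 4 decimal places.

H = −Σ pᵢ log₂ pᵢ.
−0.24·log₂(0.24) = 0.4941
−0.12·log₂(0.12) = 0.3671
−0.27·log₂(0.27) = 0.5100
−0.31·log₂(0.31) = 0.5238
−0.06·log₂(0.06) = 0.2435
Sum ≈ 2.1386 → 2.1386 bits.

2.1386 bits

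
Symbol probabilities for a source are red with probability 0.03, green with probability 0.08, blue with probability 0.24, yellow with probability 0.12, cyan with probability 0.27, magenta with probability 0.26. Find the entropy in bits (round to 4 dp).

H = −Σ pᵢ log₂ pᵢ.
−0.03·log₂(0.03) = 0.1518
−0.08·log₂(0.08) = 0.2915
−0.24·log₂(0.24) = 0.4941
−0.12·log₂(0.12) = 0.3671
−0.27·log₂(0.27) = 0.5100
−0.26·log₂(0.26) = 0.5053
Sum ≈ 2.3198 → 2.3198 bits.

2.3198 bits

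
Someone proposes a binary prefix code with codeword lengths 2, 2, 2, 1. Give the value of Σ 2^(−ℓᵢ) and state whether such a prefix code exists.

With common denominator 2^2 = 4: Σ 2^(−ℓᵢ) = 1/4 + 1/4 + 1/4 + 2/4 = 5/4 = 1.25.
Kraft's inequality requires Σ ≤ 1; here Σ = 1.25 > 1, so no such prefix code exists.

1.25; no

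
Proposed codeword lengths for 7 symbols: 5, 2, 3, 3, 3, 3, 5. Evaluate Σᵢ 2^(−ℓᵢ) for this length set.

With common denominator 2^5 = 32: Σ 2^(−ℓᵢ) = 1/32 + 8/32 + 4/32 + 4/32 + 4/32 + 4/32 + 1/32 = 26/32 = 0.8125.

0.8125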